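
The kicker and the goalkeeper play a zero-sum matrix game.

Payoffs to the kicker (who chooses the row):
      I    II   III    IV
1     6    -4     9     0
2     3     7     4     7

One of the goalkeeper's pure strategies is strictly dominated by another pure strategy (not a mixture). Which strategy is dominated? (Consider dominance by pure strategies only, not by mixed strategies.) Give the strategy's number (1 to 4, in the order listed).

The goalkeeper prefers columns that give the kicker less. Compare III with I: 6 < 9, 3 < 4.
So I strictly dominates III for the goalkeeper; III is strictly dominated.

3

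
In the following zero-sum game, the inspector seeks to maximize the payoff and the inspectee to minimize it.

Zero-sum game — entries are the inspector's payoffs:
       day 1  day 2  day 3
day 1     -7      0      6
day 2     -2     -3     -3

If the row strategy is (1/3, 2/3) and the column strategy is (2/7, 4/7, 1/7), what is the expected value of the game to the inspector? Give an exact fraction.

Against (2/7, 4/7, 1/7), each row's expected payoff is day 1: -8/7; day 2: -19/7.
Taking the (1/3, 2/3)-weighted average: (1/3)·(-8/7) + (2/3)·(-19/7) = -46/21.

-46/21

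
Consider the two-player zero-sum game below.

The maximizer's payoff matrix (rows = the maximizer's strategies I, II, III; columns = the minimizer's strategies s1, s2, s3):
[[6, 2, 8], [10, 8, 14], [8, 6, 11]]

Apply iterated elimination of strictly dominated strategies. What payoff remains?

Column s1 is strictly dominated by s2 for the minimizer (2<6, 8<10, 6<8); eliminate s1.
Column s3 is strictly dominated by s2 for the minimizer (2<8, 8<14, 6<11); eliminate s3.
Row III is strictly dominated by row II (8>6); eliminate III.
Row I is strictly dominated by row II (8>2); eliminate I.
Only (II, s2) remains, with payoff 8.

8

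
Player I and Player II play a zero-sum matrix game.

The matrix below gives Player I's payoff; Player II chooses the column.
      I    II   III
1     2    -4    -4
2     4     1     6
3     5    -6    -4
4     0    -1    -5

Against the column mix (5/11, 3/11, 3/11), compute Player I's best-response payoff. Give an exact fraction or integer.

1: (2)·(5/11) + (-4)·(3/11) + (-4)·(3/11) = -14/11.
2: (4)·(5/11) + (1)·(3/11) + (6)·(3/11) = 41/11.
3: (5)·(5/11) + (-6)·(3/11) + (-4)·(3/11) = -5/11.
4: (0)·(5/11) + (-1)·(3/11) + (-5)·(3/11) = -18/11.
The best pure response is 2 with expected payoff 41/11.

41/11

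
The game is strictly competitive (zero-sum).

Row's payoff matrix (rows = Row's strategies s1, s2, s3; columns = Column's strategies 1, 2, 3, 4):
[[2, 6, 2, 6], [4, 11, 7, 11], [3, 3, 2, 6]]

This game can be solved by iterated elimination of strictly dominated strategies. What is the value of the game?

4

Row s1 is strictly dominated by row s2 (4>2, 11>6, 7>2, 11>6); eliminate s1.
Row s3 is strictly dominated by row s2 (4>3, 11>3, 7>2, 11>6); eliminate s3.
Column 4 is strictly dominated by 1 for Column (4<11); eliminate 4.
Column 3 is strictly dominated by 1 for Column (4<7); eliminate 3.
Column 2 is strictly dominated by 1 for Column (4<11); eliminate 2.
Only (s2, 1) remains, with payoff 4.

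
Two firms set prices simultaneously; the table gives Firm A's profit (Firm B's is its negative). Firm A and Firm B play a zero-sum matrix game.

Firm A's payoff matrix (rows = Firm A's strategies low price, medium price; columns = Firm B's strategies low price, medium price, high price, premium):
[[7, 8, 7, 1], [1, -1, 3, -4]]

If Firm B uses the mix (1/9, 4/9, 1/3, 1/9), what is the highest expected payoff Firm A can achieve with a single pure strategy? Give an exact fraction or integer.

low price: (7)·(1/9) + (8)·(4/9) + (7)·(1/3) + (1)·(1/9) = 61/9.
medium price: (1)·(1/9) + (-1)·(4/9) + (3)·(1/3) + (-4)·(1/9) = 2/9.
The best pure response is low price with expected payoff 61/9.

61/9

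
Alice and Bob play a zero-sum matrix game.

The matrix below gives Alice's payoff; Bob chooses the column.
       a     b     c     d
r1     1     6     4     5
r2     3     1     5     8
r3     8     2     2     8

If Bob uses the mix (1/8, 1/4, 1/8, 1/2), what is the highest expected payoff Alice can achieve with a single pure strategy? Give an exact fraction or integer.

r1: (1)·(1/8) + (6)·(1/4) + (4)·(1/8) + (5)·(1/2) = 37/8.
r2: (3)·(1/8) + (1)·(1/4) + (5)·(1/8) + (8)·(1/2) = 21/4.
r3: (8)·(1/8) + (2)·(1/4) + (2)·(1/8) + (8)·(1/2) = 23/4.
The best pure response is r3 with expected payoff 23/4.

23/4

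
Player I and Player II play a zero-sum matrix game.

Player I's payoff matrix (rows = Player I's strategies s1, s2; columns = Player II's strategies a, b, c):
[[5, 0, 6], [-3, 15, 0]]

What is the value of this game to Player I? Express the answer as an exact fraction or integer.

75/23

Column c is strictly dominated by a for Player II (it gives Player I more in every row).
The remaining 2×2 game on (s1, s2) × (a, b) has no saddle point. Let Player I play s1 with probability p; indifference gives 5p − 3(1−p) = 15(1−p), so p = 18/23.
Similarly Player II's optimal q on a is 15/23, and the value is 5·(15/23) + (0)·(8/23) = 75/23.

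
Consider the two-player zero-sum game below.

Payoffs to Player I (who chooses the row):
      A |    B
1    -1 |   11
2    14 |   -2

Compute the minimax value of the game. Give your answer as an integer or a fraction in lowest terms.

38/7

Row minima are -1 and -2, so Player I's maximin is -1; column maxima are 14 and 11, so Player II's minimax is 11. These differ, so the equilibrium is in mixed strategies.
Let Player I play 1 with probability p. Player II is indifferent when −p + 14(1−p) = 11p − 2(1−p), giving p = 4/7.
Let Player II play A with probability q. Player I is indifferent when −q + 11(1−q) = 14q − 2(1−q), giving q = 13/28.
The value is -1·(13/28) + (11)·(15/28) = 38/7.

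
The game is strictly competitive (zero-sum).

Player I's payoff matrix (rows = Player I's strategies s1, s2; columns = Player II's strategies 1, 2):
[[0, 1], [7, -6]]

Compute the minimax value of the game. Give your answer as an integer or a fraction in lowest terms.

1/2

Row minima are 0 and -6, so Player I's maximin is 0; column maxima are 7 and 1, so Player II's minimax is 1. These differ, so the equilibrium is in mixed strategies.
Let Player I play s1 with probability p. Player II is indifferent when 7(1−p) = p − 6(1−p), giving p = 13/14.
Let Player II play 1 with probability q. Player I is indifferent when (1−q) = 7q − 6(1−q), giving q = 1/2.
The value is 0·(1/2) + (1)·(1/2) = 1/2.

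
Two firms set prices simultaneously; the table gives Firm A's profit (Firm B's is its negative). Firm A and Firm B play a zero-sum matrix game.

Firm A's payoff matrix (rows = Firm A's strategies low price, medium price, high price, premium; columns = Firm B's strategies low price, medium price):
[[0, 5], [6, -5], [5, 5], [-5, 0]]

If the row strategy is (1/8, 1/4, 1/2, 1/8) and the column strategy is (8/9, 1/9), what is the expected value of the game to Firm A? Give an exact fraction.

Against (8/9, 1/9), each row's expected payoff is low price: 5/9; medium price: 43/9; high price: 5; premium: -40/9.
Taking the (1/8, 1/4, 1/2, 1/8)-weighted average: (1/8)·(5/9) + (1/4)·(43/9) + (1/2)·(5) + (1/8)·(-40/9) = 77/24.

77/24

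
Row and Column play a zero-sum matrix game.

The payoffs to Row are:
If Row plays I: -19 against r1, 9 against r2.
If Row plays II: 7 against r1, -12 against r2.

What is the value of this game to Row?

Row minima are -19 and -12, so Row's maximin is -12; column maxima are 7 and 9, so Column's minimax is 7. These differ, so the equilibrium is in mixed strategies.
Let Row play I with probability p. Column is indifferent when −19p + 7(1−p) = 9p − 12(1−p), giving p = 19/47.
Let Column play r1 with probability q. Row is indifferent when −19q + 9(1−q) = 7q − 12(1−q), giving q = 21/47.
The value is -19·(21/47) + (9)·(26/47) = -165/47.

-165/47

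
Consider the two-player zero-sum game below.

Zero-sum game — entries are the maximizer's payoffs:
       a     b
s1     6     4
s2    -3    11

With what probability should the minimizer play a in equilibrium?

Row minima are 4 and -3, so the maximizer's maximin is 4; column maxima are 6 and 11, so the minimizer's minimax is 6. These differ, so the equilibrium is in mixed strategies.
Let the minimizer play a with probability q. The maximizer is indifferent when 6q + 4(1−q) = −3q + 11(1−q), giving q = 7/16.

7/16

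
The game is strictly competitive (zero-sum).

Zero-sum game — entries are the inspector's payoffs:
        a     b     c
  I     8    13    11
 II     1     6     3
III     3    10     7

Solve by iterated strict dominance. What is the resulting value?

8

Row II is strictly dominated by row I (8>1, 13>6, 11>3); eliminate II.
Column c is strictly dominated by a for the inspectee (8<11, 3<7); eliminate c.
Row III is strictly dominated by row I (8>3, 13>10); eliminate III.
Column b is strictly dominated by a for the inspectee (8<13); eliminate b.
Only (I, a) remains, with payoff 8.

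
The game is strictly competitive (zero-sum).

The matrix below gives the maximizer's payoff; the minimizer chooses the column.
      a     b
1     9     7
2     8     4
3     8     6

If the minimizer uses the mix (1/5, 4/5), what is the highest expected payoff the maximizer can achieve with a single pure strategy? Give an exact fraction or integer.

37/5

1: (9)·(1/5) + (7)·(4/5) = 37/5.
2: (8)·(1/5) + (4)·(4/5) = 24/5.
3: (8)·(1/5) + (6)·(4/5) = 32/5.
The best pure response is 1 with expected payoff 37/5.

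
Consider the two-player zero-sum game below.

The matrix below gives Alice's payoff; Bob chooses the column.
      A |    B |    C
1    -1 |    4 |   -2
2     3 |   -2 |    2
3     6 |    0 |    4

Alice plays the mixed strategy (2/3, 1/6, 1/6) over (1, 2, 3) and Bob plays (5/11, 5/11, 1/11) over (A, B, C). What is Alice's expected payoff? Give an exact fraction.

31/22

Against (5/11, 5/11, 1/11), each row's expected payoff is 1: 13/11; 2: 7/11; 3: 34/11.
Taking the (2/3, 1/6, 1/6)-weighted average: (2/3)·(13/11) + (1/6)·(7/11) + (1/6)·(34/11) = 31/22.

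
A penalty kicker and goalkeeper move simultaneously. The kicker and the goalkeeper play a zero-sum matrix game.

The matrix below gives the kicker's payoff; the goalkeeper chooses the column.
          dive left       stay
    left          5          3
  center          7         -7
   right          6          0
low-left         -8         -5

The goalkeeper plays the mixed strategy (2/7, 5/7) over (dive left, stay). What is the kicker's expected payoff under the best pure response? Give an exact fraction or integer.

left: (5)·(2/7) + (3)·(5/7) = 25/7.
center: (7)·(2/7) + (-7)·(5/7) = -3.
right: (6)·(2/7) + (0)·(5/7) = 12/7.
low-left: (-8)·(2/7) + (-5)·(5/7) = -41/7.
The best pure response is left with expected payoff 25/7.

25/7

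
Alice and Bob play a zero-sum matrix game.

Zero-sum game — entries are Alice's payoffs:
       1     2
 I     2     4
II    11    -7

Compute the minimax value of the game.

Row minima are 2 and -7, so Alice's maximin is 2; column maxima are 11 and 4, so Bob's minimax is 4. These differ, so the equilibrium is in mixed strategies.
Let Alice play I with probability p. Bob is indifferent when 2p + 11(1−p) = 4p − 7(1−p), giving p = 9/10.
Let Bob play 1 with probability q. Alice is indifferent when 2q + 4(1−q) = 11q − 7(1−q), giving q = 11/20.
The value is 2·(11/20) + (4)·(9/20) = 29/10.

29/10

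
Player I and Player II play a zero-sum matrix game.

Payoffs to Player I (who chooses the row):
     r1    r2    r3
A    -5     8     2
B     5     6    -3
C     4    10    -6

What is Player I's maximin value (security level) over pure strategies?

-3

The worst-case payoff for each row is A: -5, B: -3, C: -6.
The best of these is -3.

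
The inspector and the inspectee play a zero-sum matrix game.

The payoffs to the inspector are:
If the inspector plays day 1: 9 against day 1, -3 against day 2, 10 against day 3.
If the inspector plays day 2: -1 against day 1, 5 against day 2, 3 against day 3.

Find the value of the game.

Column day 3 is strictly dominated by day 1 for the inspectee (it gives the inspector more in every row).
The remaining 2×2 game on (day 1, day 2) × (day 1, day 2) has no saddle point. Let the inspector play day 1 with probability p; indifference gives 9p − (1−p) = −3p + 5(1−p), so p = 1/3.
Similarly the inspectee's optimal q on day 1 is 4/9, and the value is 9·(4/9) + (-3)·(5/9) = 7/3.

7/3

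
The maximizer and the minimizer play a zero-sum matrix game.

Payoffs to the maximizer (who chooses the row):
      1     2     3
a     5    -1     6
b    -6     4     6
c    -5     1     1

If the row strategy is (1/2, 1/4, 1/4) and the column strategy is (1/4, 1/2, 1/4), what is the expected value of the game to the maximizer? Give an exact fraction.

Against (1/4, 1/2, 1/4), each row's expected payoff is a: 9/4; b: 2; c: -1/2.
Taking the (1/2, 1/4, 1/4)-weighted average: (1/2)·(9/4) + (1/4)·(2) + (1/4)·(-1/2) = 3/2.

3/2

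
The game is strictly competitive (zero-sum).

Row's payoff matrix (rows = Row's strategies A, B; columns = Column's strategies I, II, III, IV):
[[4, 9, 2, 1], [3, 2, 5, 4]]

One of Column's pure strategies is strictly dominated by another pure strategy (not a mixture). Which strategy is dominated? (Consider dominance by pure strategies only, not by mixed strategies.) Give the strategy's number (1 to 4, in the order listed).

3

Column prefers columns that give Row less. Compare III with IV: 1 < 2, 4 < 5.
So IV strictly dominates III for Column; III is strictly dominated.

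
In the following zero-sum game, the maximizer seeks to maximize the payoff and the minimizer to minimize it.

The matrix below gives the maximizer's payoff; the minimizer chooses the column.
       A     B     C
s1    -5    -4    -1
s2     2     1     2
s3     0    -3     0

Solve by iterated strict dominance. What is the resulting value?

1

Row s1 is strictly dominated by row s2 (2>-5, 1>-4, 2>-1); eliminate s1.
Column C is strictly dominated by B for the minimizer (1<2, -3<0); eliminate C.
Column A is strictly dominated by B for the minimizer (1<2, -3<0); eliminate A.
Row s3 is strictly dominated by row s2 (1>-3); eliminate s3.
Only (s2, B) remains, with payoff 1.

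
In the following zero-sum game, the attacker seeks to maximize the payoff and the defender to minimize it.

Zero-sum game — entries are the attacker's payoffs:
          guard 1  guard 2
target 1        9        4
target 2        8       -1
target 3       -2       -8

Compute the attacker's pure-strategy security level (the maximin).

The worst-case payoff for each row is target 1: 4, target 2: -1, target 3: -8.
The best of these is 4.

4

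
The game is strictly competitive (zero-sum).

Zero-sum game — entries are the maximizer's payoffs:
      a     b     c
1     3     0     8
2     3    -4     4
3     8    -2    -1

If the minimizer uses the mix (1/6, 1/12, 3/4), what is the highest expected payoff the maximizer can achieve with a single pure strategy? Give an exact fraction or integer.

1: (3)·(1/6) + (0)·(1/12) + (8)·(3/4) = 13/2.
2: (3)·(1/6) + (-4)·(1/12) + (4)·(3/4) = 19/6.
3: (8)·(1/6) + (-2)·(1/12) + (-1)·(3/4) = 5/12.
The best pure response is 1 with expected payoff 13/2.

13/2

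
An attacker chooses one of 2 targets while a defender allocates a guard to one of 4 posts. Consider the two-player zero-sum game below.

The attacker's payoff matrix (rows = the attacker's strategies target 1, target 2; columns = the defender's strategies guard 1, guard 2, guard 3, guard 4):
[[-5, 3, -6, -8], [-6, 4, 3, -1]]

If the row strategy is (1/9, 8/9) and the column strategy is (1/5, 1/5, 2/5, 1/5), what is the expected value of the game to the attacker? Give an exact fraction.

Against (1/5, 1/5, 2/5, 1/5), each row's expected payoff is target 1: -22/5; target 2: 3/5.
Taking the (1/9, 8/9)-weighted average: (1/9)·(-22/5) + (8/9)·(3/5) = 2/45.

2/45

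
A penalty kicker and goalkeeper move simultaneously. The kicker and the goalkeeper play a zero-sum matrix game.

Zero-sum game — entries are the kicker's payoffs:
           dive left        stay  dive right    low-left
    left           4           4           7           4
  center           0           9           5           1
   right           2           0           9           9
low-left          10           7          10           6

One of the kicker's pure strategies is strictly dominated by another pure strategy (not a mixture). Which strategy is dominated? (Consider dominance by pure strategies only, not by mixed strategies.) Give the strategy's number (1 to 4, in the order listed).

1

Compare left with low-left: 10 > 4, 7 > 4, 10 > 7, 6 > 4.
So low-left strictly dominates left for the kicker; left is strictly dominated.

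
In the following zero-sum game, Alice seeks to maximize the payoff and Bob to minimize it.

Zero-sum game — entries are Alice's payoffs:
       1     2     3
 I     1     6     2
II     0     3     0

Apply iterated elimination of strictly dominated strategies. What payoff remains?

1

Column 2 is strictly dominated by 1 for Bob (1<6, 0<3); eliminate 2.
Row II is strictly dominated by row I (1>0, 2>0); eliminate II.
Column 3 is strictly dominated by 1 for Bob (1<2); eliminate 3.
Only (I, 1) remains, with payoff 1.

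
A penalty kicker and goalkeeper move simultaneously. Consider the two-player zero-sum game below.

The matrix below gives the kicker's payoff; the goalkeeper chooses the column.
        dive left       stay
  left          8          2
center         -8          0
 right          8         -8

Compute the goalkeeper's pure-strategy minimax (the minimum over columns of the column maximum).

2

The worst case (largest entry) in each column is dive left: 8, stay: 2.
The best (smallest) of these is 2.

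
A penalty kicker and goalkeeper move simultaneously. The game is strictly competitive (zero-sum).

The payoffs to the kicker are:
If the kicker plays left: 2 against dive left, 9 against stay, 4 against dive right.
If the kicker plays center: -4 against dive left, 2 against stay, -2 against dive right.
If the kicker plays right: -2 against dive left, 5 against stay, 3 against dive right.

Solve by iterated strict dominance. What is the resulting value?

2

Column dive right is strictly dominated by dive left for the goalkeeper (2<4, -4<-2, -2<3); eliminate dive right.
Row right is strictly dominated by row left (2>-2, 9>5); eliminate right.
Row center is strictly dominated by row left (2>-4, 9>2); eliminate center.
Column stay is strictly dominated by dive left for the goalkeeper (2<9); eliminate stay.
Only (left, dive left) remains, with payoff 2.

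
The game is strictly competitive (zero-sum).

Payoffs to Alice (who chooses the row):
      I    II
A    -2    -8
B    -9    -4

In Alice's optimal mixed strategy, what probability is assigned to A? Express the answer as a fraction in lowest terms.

Row minima are -8 and -9, so Alice's maximin is -8; column maxima are -2 and -4, so Bob's minimax is -4. These differ, so the equilibrium is in mixed strategies.
Let Alice play A with probability p. Bob is indifferent when −2p − 9(1−p) = −8p − 4(1−p), giving p = 5/11.

5/11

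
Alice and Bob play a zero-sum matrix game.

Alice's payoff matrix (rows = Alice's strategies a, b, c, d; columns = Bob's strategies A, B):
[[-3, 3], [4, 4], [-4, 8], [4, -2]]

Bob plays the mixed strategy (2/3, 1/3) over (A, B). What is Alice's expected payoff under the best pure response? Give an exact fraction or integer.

4

a: (-3)·(2/3) + (3)·(1/3) = -1.
b: (4)·(2/3) + (4)·(1/3) = 4.
c: (-4)·(2/3) + (8)·(1/3) = 0.
d: (4)·(2/3) + (-2)·(1/3) = 2.
The best pure response is b with expected payoff 4.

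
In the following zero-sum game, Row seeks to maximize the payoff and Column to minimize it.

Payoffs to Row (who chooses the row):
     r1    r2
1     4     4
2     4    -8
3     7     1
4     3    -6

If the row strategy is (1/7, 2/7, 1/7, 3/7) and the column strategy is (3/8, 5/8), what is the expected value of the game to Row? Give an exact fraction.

-61/56

Against (3/8, 5/8), each row's expected payoff is 1: 4; 2: -7/2; 3: 13/4; 4: -21/8.
Taking the (1/7, 2/7, 1/7, 3/7)-weighted average: (1/7)·(4) + (2/7)·(-7/2) + (1/7)·(13/4) + (3/7)·(-21/8) = -61/56.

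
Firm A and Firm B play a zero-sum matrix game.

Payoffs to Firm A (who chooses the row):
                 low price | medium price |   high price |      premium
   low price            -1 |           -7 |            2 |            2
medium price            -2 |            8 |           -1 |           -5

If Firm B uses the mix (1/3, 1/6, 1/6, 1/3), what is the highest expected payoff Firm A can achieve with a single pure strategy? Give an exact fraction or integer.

-1/2

low price: (-1)·(1/3) + (-7)·(1/6) + (2)·(1/6) + (2)·(1/3) = -1/2.
medium price: (-2)·(1/3) + (8)·(1/6) + (-1)·(1/6) + (-5)·(1/3) = -7/6.
The best pure response is low price with expected payoff -1/2.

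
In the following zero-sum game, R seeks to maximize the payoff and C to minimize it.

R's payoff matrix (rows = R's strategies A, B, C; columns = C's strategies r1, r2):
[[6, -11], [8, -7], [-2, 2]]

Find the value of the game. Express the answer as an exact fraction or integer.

2/19

Row A is strictly dominated by row B, so R never plays it.
The remaining 2×2 game on (B, C) × (r1, r2) has no saddle point. Let R play B with probability p; indifference gives 8p − 2(1−p) = −7p + 2(1−p), so p = 4/19.
Similarly C's optimal q on r1 is 9/19, and the value is 8·(9/19) + (-7)·(10/19) = 2/19.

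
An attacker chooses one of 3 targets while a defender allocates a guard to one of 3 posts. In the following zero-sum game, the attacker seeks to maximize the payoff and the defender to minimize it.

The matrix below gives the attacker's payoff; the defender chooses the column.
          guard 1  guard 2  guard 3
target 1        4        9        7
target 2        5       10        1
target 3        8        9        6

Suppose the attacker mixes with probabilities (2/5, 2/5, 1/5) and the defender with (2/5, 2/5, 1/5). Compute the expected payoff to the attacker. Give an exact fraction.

168/25

Against (2/5, 2/5, 1/5), each row's expected payoff is target 1: 33/5; target 2: 31/5; target 3: 8.
Taking the (2/5, 2/5, 1/5)-weighted average: (2/5)·(33/5) + (2/5)·(31/5) + (1/5)·(8) = 168/25.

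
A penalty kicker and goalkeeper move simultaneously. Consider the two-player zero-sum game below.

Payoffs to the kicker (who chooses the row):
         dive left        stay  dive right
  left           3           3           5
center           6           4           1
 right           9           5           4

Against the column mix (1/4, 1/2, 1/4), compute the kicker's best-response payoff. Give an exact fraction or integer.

23/4

left: (3)·(1/4) + (3)·(1/2) + (5)·(1/4) = 7/2.
center: (6)·(1/4) + (4)·(1/2) + (1)·(1/4) = 15/4.
right: (9)·(1/4) + (5)·(1/2) + (4)·(1/4) = 23/4.
The best pure response is right with expected payoff 23/4.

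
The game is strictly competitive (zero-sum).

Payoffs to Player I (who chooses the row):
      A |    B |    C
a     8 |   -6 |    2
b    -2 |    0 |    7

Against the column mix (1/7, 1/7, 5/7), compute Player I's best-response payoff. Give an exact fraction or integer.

a: (8)·(1/7) + (-6)·(1/7) + (2)·(5/7) = 12/7.
b: (-2)·(1/7) + (0)·(1/7) + (7)·(5/7) = 33/7.
The best pure response is b with expected payoff 33/7.

33/7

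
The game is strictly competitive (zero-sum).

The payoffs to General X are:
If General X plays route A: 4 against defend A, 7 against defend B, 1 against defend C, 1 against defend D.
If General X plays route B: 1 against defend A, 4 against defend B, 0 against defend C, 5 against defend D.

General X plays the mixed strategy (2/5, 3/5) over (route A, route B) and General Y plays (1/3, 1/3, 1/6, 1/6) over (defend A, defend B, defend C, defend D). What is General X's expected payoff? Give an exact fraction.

31/10

Against (1/3, 1/3, 1/6, 1/6), each row's expected payoff is route A: 4; route B: 5/2.
Taking the (2/5, 3/5)-weighted average: (2/5)·(4) + (3/5)·(5/2) = 31/10.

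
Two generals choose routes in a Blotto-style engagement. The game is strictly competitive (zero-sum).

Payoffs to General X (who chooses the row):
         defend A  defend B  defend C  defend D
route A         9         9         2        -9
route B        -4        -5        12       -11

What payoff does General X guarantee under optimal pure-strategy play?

-9

Row minima: -9, -11 → General X's maximin is -9.
Column maxima: 9, 9, 12, -9 → General Y's minimax is -9.
They coincide at (route A, defend D), so the value is -9.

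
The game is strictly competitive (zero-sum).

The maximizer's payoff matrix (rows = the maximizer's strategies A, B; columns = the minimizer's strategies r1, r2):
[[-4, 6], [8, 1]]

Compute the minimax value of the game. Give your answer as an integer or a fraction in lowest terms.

52/17

Row minima are -4 and 1, so the maximizer's maximin is 1; column maxima are 8 and 6, so the minimizer's minimax is 6. These differ, so the equilibrium is in mixed strategies.
Let the maximizer play A with probability p. The minimizer is indifferent when −4p + 8(1−p) = 6p + (1−p), giving p = 7/17.
Let the minimizer play r1 with probability q. The maximizer is indifferent when −4q + 6(1−q) = 8q + (1−q), giving q = 5/17.
The value is -4·(5/17) + (6)·(12/17) = 52/17.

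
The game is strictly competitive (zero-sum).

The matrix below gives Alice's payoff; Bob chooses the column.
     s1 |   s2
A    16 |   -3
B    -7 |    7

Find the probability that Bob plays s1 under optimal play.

Row minima are -3 and -7, so Alice's maximin is -3; column maxima are 16 and 7, so Bob's minimax is 7. These differ, so the equilibrium is in mixed strategies.
Let Bob play s1 with probability q. Alice is indifferent when 16q − 3(1−q) = −7q + 7(1−q), giving q = 10/33.

10/33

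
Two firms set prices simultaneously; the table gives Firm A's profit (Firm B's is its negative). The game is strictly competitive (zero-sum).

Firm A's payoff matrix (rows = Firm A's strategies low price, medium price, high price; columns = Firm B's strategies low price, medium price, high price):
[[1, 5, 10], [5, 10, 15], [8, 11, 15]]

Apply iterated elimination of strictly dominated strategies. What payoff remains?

8

Row low price is strictly dominated by row medium price (5>1, 10>5, 15>10); eliminate low price.
Column medium price is strictly dominated by low price for Firm B (5<10, 8<11); eliminate medium price.
Column high price is strictly dominated by low price for Firm B (5<15, 8<15); eliminate high price.
Row medium price is strictly dominated by row high price (8>5); eliminate medium price.
Only (high price, low price) remains, with payoff 8.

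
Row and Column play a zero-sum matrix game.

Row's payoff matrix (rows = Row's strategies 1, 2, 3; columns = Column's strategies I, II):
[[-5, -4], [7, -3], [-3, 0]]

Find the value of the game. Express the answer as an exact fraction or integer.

Row 1 is strictly dominated by row 3, so Row never plays it.
The remaining 2×2 game on (2, 3) × (I, II) has no saddle point. Let Row play 2 with probability p; indifference gives 7p − 3(1−p) = −3p, so p = 3/13.
Similarly Column's optimal q on I is 3/13, and the value is 7·(3/13) + (-3)·(10/13) = -9/13.

-9/13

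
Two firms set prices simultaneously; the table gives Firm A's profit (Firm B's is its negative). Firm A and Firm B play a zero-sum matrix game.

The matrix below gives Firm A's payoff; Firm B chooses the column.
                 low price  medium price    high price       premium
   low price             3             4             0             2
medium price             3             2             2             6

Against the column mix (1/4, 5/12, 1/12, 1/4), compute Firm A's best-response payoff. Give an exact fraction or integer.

low price: (3)·(1/4) + (4)·(5/12) + (0)·(1/12) + (2)·(1/4) = 35/12.
medium price: (3)·(1/4) + (2)·(5/12) + (2)·(1/12) + (6)·(1/4) = 13/4.
The best pure response is medium price with expected payoff 13/4.

13/4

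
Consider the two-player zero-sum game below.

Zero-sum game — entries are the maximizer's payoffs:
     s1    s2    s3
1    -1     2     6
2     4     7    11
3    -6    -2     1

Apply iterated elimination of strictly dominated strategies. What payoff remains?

Row 1 is strictly dominated by row 2 (4>-1, 7>2, 11>6); eliminate 1.
Column s2 is strictly dominated by s1 for the minimizer (4<7, -6<-2); eliminate s2.
Column s3 is strictly dominated by s1 for the minimizer (4<11, -6<1); eliminate s3.
Row 3 is strictly dominated by row 2 (4>-6); eliminate 3.
Only (2, s1) remains, with payoff 4.

4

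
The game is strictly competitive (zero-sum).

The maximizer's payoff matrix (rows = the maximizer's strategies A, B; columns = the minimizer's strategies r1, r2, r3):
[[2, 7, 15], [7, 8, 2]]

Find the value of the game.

Column r2 is strictly dominated by r1 for the minimizer (it gives the maximizer more in every row).
The remaining 2×2 game on (A, B) × (r1, r3) has no saddle point. Let the maximizer play A with probability p; indifference gives 2p + 7(1−p) = 15p + 2(1−p), so p = 5/18.
Similarly the minimizer's optimal q on r1 is 13/18, and the value is 2·(13/18) + (15)·(5/18) = 101/18.

101/18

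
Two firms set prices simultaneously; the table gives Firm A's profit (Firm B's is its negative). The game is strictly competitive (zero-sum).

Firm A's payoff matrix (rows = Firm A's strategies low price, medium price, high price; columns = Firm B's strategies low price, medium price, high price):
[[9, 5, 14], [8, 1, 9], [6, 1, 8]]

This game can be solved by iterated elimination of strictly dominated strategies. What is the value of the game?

5

Row medium price is strictly dominated by row low price (9>8, 5>1, 14>9); eliminate medium price.
Column low price is strictly dominated by medium price for Firm B (5<9, 1<6); eliminate low price.
Column high price is strictly dominated by medium price for Firm B (5<14, 1<8); eliminate high price.
Row high price is strictly dominated by row low price (5>1); eliminate high price.
Only (low price, medium price) remains, with payoff 5.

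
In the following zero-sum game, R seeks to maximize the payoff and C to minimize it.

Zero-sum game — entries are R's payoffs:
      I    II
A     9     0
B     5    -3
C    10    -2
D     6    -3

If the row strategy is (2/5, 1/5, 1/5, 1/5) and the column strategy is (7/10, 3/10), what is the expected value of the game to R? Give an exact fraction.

Against (7/10, 3/10), each row's expected payoff is A: 63/10; B: 13/5; C: 32/5; D: 33/10.
Taking the (2/5, 1/5, 1/5, 1/5)-weighted average: (2/5)·(63/10) + (1/5)·(13/5) + (1/5)·(32/5) + (1/5)·(33/10) = 249/50.

249/50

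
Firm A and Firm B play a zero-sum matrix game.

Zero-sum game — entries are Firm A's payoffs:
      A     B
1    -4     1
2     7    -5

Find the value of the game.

-13/17

Row minima are -4 and -5, so Firm A's maximin is -4; column maxima are 7 and 1, so Firm B's minimax is 1. These differ, so the equilibrium is in mixed strategies.
Let Firm A play 1 with probability p. Firm B is indifferent when −4p + 7(1−p) = p − 5(1−p), giving p = 12/17.
Let Firm B play A with probability q. Firm A is indifferent when −4q + (1−q) = 7q − 5(1−q), giving q = 6/17.
The value is -4·(6/17) + (1)·(11/17) = -13/17.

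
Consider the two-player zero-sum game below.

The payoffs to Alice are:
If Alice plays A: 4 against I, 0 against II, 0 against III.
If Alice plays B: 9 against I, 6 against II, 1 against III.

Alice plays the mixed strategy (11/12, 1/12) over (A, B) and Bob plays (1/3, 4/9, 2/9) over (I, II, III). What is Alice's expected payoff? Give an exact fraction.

185/108

Against (1/3, 4/9, 2/9), each row's expected payoff is A: 4/3; B: 53/9.
Taking the (11/12, 1/12)-weighted average: (11/12)·(4/3) + (1/12)·(53/9) = 185/108.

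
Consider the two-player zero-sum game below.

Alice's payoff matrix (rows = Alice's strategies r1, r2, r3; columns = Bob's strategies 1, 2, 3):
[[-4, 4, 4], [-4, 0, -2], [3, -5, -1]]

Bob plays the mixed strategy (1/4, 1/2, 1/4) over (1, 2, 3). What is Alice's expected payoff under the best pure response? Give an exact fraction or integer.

2

r1: (-4)·(1/4) + (4)·(1/2) + (4)·(1/4) = 2.
r2: (-4)·(1/4) + (0)·(1/2) + (-2)·(1/4) = -3/2.
r3: (3)·(1/4) + (-5)·(1/2) + (-1)·(1/4) = -2.
The best pure response is r1 with expected payoff 2.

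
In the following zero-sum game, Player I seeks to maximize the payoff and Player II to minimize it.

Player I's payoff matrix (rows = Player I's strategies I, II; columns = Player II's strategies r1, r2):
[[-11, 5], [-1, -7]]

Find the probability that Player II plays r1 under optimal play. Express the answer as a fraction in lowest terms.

Row minima are -11 and -7, so Player I's maximin is -7; column maxima are -1 and 5, so Player II's minimax is -1. These differ, so the equilibrium is in mixed strategies.
Let Player II play r1 with probability q. Player I is indifferent when −11q + 5(1−q) = −q − 7(1−q), giving q = 6/11.

6/11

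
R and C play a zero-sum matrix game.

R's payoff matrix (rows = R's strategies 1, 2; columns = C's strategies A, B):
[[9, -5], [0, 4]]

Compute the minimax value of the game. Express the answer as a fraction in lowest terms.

Row minima are -5 and 0, so R's maximin is 0; column maxima are 9 and 4, so C's minimax is 4. These differ, so the equilibrium is in mixed strategies.
Let R play 1 with probability p. C is indifferent when 9p = −5p + 4(1−p), giving p = 2/9.
Let C play A with probability q. R is indifferent when 9q − 5(1−q) = 4(1−q), giving q = 1/2.
The value is 9·(1/2) + (-5)·(1/2) = 2.

2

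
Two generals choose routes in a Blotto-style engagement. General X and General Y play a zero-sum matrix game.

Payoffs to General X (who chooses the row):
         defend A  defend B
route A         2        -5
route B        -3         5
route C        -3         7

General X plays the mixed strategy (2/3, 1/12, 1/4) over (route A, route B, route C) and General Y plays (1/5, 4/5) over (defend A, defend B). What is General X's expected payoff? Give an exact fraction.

Against (1/5, 4/5), each row's expected payoff is route A: -18/5; route B: 17/5; route C: 5.
Taking the (2/3, 1/12, 1/4)-weighted average: (2/3)·(-18/5) + (1/12)·(17/5) + (1/4)·(5) = -13/15.

-13/15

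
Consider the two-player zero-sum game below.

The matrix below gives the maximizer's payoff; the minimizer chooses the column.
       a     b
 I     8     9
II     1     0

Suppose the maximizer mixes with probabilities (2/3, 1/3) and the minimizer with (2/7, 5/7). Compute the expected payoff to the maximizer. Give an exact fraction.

124/21

Against (2/7, 5/7), each row's expected payoff is I: 61/7; II: 2/7.
Taking the (2/3, 1/3)-weighted average: (2/3)·(61/7) + (1/3)·(2/7) = 124/21.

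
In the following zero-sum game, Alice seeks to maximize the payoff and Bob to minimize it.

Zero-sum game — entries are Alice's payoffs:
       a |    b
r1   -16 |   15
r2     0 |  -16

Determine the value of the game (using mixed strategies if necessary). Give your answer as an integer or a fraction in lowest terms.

Row minima are -16 and -16, so Alice's maximin is -16; column maxima are 0 and 15, so Bob's minimax is 0. These differ, so the equilibrium is in mixed strategies.
Let Alice play r1 with probability p. Bob is indifferent when −16p = 15p − 16(1−p), giving p = 16/47.
Let Bob play a with probability q. Alice is indifferent when −16q + 15(1−q) = −16(1−q), giving q = 31/47.
The value is -16·(31/47) + (15)·(16/47) = -256/47.

-256/47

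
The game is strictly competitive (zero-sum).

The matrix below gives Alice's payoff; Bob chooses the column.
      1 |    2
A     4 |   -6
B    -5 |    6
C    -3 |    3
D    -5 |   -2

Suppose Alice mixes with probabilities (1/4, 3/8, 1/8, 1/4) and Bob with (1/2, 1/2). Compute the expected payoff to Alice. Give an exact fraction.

Against (1/2, 1/2), each row's expected payoff is A: -1; B: 1/2; C: 0; D: -7/2.
Taking the (1/4, 3/8, 1/8, 1/4)-weighted average: (1/4)·(-1) + (3/8)·(1/2) + (1/8)·(0) + (1/4)·(-7/2) = -15/16.

-15/16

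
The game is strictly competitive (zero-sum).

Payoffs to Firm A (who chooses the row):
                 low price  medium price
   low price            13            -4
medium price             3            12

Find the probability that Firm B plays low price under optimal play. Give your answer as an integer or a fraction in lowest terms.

8/13

Row minima are -4 and 3, so Firm A's maximin is 3; column maxima are 13 and 12, so Firm B's minimax is 12. These differ, so the equilibrium is in mixed strategies.
Let Firm B play low price with probability q. Firm A is indifferent when 13q − 4(1−q) = 3q + 12(1−q), giving q = 8/13.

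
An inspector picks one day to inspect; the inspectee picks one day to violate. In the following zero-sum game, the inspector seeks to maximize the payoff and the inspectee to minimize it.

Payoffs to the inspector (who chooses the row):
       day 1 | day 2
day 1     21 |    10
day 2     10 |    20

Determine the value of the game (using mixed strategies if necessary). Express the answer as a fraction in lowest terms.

320/21

Row minima are 10 and 10, so the inspector's maximin is 10; column maxima are 21 and 20, so the inspectee's minimax is 20. These differ, so the equilibrium is in mixed strategies.
Let the inspector play day 1 with probability p. The inspectee is indifferent when 21p + 10(1−p) = 10p + 20(1−p), giving p = 10/21.
Let the inspectee play day 1 with probability q. The inspector is indifferent when 21q + 10(1−q) = 10q + 20(1−q), giving q = 10/21.
The value is 21·(10/21) + (10)·(11/21) = 320/21.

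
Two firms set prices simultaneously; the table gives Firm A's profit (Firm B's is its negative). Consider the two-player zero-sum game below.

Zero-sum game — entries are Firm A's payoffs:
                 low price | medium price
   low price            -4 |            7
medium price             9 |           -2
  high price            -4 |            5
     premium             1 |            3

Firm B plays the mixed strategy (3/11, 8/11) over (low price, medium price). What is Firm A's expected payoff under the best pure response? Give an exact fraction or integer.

4

low price: (-4)·(3/11) + (7)·(8/11) = 4.
medium price: (9)·(3/11) + (-2)·(8/11) = 1.
high price: (-4)·(3/11) + (5)·(8/11) = 28/11.
premium: (1)·(3/11) + (3)·(8/11) = 27/11.
The best pure response is low price with expected payoff 4.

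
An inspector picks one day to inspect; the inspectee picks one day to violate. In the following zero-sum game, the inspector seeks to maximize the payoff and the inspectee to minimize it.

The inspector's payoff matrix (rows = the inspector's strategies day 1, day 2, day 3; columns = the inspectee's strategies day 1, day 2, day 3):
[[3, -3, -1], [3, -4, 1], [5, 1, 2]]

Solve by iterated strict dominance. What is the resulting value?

Column day 3 is strictly dominated by day 2 for the inspectee (-3<-1, -4<1, 1<2); eliminate day 3.
Column day 1 is strictly dominated by day 2 for the inspectee (-3<3, -4<3, 1<5); eliminate day 1.
Row day 2 is strictly dominated by row day 1 (-3>-4); eliminate day 2.
Row day 1 is strictly dominated by row day 3 (1>-3); eliminate day 1.
Only (day 3, day 2) remains, with payoff 1.

1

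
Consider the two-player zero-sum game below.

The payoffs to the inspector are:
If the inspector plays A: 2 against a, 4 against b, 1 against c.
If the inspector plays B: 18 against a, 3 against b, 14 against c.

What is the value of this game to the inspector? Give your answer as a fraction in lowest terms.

53/14

Column a is strictly dominated by c for the inspectee (it gives the inspector more in every row).
The remaining 2×2 game on (A, B) × (b, c) has no saddle point. Let the inspector play A with probability p; indifference gives 4p + 3(1−p) = p + 14(1−p), so p = 11/14.
Similarly the inspectee's optimal q on b is 13/14, and the value is 4·(13/14) + (1)·(1/14) = 53/14.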